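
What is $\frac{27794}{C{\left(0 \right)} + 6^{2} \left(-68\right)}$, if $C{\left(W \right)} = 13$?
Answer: $- \frac{27794}{2435} \approx -11.414$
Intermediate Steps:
$\frac{27794}{C{\left(0 \right)} + 6^{2} \left(-68\right)} = \frac{27794}{13 + 6^{2} \left(-68\right)} = \frac{27794}{13 + 36 \left(-68\right)} = \frac{27794}{13 - 2448} = \frac{27794}{-2435} = 27794 \left(- \frac{1}{2435}\right) = - \frac{27794}{2435}$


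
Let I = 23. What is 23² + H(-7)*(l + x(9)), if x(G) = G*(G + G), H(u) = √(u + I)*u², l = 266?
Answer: 84417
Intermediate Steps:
H(u) = u²*√(23 + u) (H(u) = √(u + 23)*u² = √(23 + u)*u² = u²*√(23 + u))
x(G) = 2*G² (x(G) = G*(2*G) = 2*G²)
23² + H(-7)*(l + x(9)) = 23² + ((-7)²*√(23 - 7))*(266 + 2*9²) = 529 + (49*√16)*(266 + 2*81) = 529 + (49*4)*(266 + 162) = 529 + 196*428 = 529 + 83888 = 84417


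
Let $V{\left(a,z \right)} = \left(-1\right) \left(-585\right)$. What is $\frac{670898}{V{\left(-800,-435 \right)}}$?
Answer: $\frac{670898}{585} \approx 1146.8$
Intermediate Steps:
$V{\left(a,z \right)} = 585$
$\frac{670898}{V{\left(-800,-435 \right)}} = \frac{670898}{585}$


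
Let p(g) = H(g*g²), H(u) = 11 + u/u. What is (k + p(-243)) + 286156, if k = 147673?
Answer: 433841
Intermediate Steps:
H(u) = 12 (H(u) = 11 + 1 = 12)
p(g) = 12
(k + p(-243)) + 286156 = (147673 + 12) + 286156 = 147685 + 286156 = 433841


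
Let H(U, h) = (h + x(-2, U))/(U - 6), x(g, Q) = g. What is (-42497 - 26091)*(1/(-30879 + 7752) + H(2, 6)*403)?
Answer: 49173280232/1779 ≈ 2.7641e+7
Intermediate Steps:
H(U, h) = (-2 + h)/(-6 + U) (H(U, h) = (h - 2)/(U - 6) = (-2 + h)/(-6 + U))
(-42497 - 26091)*(1/(-30879 + 7752) + H(2, 6)*403) = (-42497 - 26091)*(1/(-30879 + 7752) + ((-2 + 6)/(-6 + 2))*403) = -68588*(1/(-23127) + (4/(-4))*403) = -68588*(-1/23127 - ¼*4*403) = -68588*(-1/23127 - 1*403) = -68588*(-1/23127 - 403) = -68588*(-9320182/23127) = 49173280232/1779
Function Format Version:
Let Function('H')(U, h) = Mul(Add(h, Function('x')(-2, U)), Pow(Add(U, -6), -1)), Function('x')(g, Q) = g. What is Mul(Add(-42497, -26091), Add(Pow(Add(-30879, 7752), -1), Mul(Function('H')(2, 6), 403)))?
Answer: Rational(49173280232, 1779) ≈ 2.7641e+7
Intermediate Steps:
Function('H')(U, h) = Mul(Pow(Add(-6, U), -1), Add(-2, h)) (Function('H')(U, h) = Mul(Add(h, -2), Pow(Add(U, -6), -1)) = Mul(Add(-2, h), Pow(Add(-6, U), -1)) = Mul(Pow(Add(-6, U), -1), Add(-2, h)))
Mul(Add(-42497, -26091), Add(Pow(Add(-30879, 7752), -1), Mul(Function('H')(2, 6), 403))) = Mul(Add(-42497, -26091), Add(Pow(Add(-30879, 7752), -1), Mul(Mul(Pow(Add(-6, 2), -1), Add(-2, 6)), 403))) = Mul(-68588, Add(Pow(-23127, -1), Mul(Mul(Pow(-4, -1), 4), 403))) = Mul(-68588, Add(Rational(-1, 23127), Mul(Mul(Rational(-1, 4), 4), 403))) = Mul(-68588, Add(Rational(-1, 23127), Mul(-1, 403))) = Mul(-68588, Add(Rational(-1, 23127), -403)) = Mul(-68588, Rational(-9320182, 23127)) = Rational(49173280232, 1779)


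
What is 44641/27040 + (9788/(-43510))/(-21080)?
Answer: 511807239629/310010490400 ≈ 1.6509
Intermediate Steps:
44641/27040 + (9788/(-43510))/(-21080) = 44641*(1/27040) + (9788*(-1/43510))*(-1/21080) = 44641/27040 - 4894/21755*(-1/21080) = 44641/27040 + 2447/229297700 = 511807239629/310010490400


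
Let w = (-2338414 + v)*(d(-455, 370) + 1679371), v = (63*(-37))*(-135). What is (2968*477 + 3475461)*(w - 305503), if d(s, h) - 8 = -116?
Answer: -16622114450178764310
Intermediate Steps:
d(s, h) = -108 (d(s, h) = 8 - 116 = -108)
v = 314685 (v = -2331*(-135) = 314685)
w = -3398373231727 (w = (-2338414 + 314685)*(-108 + 1679371) = -2023729*1679263 = -3398373231727)
(2968*477 + 3475461)*(w - 305503) = (2968*477 + 3475461)*(-3398373231727 - 305503) = (1415736 + 3475461)*(-3398373537230) = 4891197*(-3398373537230) = -16622114450178764310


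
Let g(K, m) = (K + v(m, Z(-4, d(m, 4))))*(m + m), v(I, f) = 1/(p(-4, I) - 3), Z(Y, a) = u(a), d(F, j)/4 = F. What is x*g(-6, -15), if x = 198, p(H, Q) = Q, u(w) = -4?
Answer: 35970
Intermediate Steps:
d(F, j) = 4*F
Z(Y, a) = -4
v(I, f) = 1/(-3 + I) (v(I, f) = 1/(I - 3) = 1/(-3 + I))
g(K, m) = 2*m*(K + 1/(-3 + m)) (g(K, m) = (K + 1/(-3 + m))*(m + m) = (K + 1/(-3 + m))*(2*m) = 2*m*(K + 1/(-3 + m)))
x*g(-6, -15) = 198*(2*(-15)*(1 - 6*(-3 - 15))/(-3 - 15)) = 198*(2*(-15)*(1 - 6*(-18))/(-18)) = 198*(2*(-15)*(-1/18)*(1 + 108)) = 198*(2*(-15)*(-1/18)*109) = 198*(545/3) = 35970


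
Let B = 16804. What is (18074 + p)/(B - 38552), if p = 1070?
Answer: -4786/5437 ≈ -0.88027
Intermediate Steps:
(18074 + p)/(B - 38552) = (18074 + 1070)/(16804 - 38552) = 19144/(-21748) = 19144*(-1/21748) = -4786/5437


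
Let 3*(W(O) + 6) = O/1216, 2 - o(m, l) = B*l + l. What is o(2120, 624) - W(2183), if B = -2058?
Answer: 4682483065/3648 ≈ 1.2836e+6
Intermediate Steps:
o(m, l) = 2 + 2057*l (o(m, l) = 2 - (-2058*l + l) = 2 - (-2057)*l = 2 + 2057*l)
W(O) = -6 + O/3648 (W(O) = -6 + (O/1216)/3 = -6 + O/3648)
o(2120, 624) - W(2183) = (2 + 2057*624) - (-6 + (1/3648)*2183) = (2 + 1283568) - (-6 + 2183/3648) = 1283570 - 1*(-19705/3648) = 1283570 + 19705/3648 = 4682483065/3648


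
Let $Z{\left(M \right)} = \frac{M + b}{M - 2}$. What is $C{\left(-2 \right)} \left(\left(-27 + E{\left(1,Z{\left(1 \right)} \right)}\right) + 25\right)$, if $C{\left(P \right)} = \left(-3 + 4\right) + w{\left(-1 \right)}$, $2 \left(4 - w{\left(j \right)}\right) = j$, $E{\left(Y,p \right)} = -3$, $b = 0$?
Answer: $- \frac{55}{2} \approx -27.5$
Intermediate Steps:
$Z{\left(M \right)} = \frac{M}{-2 + M}$ ($Z{\left(M \right)} = \frac{M + 0}{M - 2} = \frac{M}{-2 + M}$)
$w{\left(j \right)} = 4 - \frac{j}{2}$
$C{\left(P \right)} = \frac{11}{2}$ ($C{\left(P \right)} = \left(-3 + 4\right) + \left(4 - - \frac{1}{2}\right) = 1 + \left(4 + \frac{1}{2}\right) = 1 + \frac{9}{2} = \frac{11}{2}$)
$C{\left(-2 \right)} \left(\left(-27 + E{\left(1,Z{\left(1 \right)} \right)}\right) + 25\right) = \frac{11 \left(\left(-27 - 3\right) + 25\right)}{2} = \frac{11 \left(-30 + 25\right)}{2} = \frac{11}{2} \left(-5\right) = - \frac{55}{2}$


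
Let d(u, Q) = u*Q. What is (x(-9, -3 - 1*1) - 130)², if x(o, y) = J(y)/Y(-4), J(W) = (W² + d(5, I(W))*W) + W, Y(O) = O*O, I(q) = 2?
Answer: 277729/16 ≈ 17358.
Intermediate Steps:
Y(O) = O²
d(u, Q) = Q*u
J(W) = W² + 11*W (J(W) = (W² + (2*5)*W) + W = (W² + 10*W) + W = W² + 11*W)
x(o, y) = y*(11 + y)/16 (x(o, y) = (y*(11 + y))/((-4)²) = (y*(11 + y))/16 = (y*(11 + y))*(1/16) = y*(11 + y)/16)
(x(-9, -3 - 1*1) - 130)² = ((-3 - 1*1)*(11 + (-3 - 1*1))/16 - 130)² = ((-3 - 1)*(11 + (-3 - 1))/16 - 130)² = ((1/16)*(-4)*(11 - 4) - 130)² = ((1/16)*(-4)*7 - 130)² = (-7/4 - 130)² = (-527/4)² = 277729/16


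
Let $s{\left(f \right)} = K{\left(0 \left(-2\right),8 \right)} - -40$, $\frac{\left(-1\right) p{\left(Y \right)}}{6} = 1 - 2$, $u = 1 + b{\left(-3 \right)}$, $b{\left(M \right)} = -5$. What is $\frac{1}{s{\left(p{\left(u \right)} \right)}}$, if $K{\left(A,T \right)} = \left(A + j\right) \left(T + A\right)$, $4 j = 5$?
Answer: $\frac{1}{50} \approx 0.02$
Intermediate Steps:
$j = \frac{5}{4}$ ($j = \frac{1}{4} \cdot 5 = \frac{5}{4} \approx 1.25$)
$K{\left(A,T \right)} = \left(\frac{5}{4} + A\right) \left(A + T\right)$ ($K{\left(A,T \right)} = \left(A + \frac{5}{4}\right) \left(T + A\right) = \left(\frac{5}{4} + A\right) \left(A + T\right)$)
$u = -4$ ($u = 1 - 5 = -4$)
$p{\left(Y \right)} = 6$ ($p{\left(Y \right)} = - 6 \left(1 - 2\right) = \left(-6\right) \left(-1\right) = 6$)
$s{\left(f \right)} = 50$ ($s{\left(f \right)} = \left(\left(0 \left(-2\right)\right)^{2} + \frac{5 \cdot 0 \left(-2\right)}{4} + \frac{5}{4} \cdot 8 + 0 \left(-2\right) 8\right) - -40 = \left(0^{2} + \frac{5}{4} \cdot 0 + 10 + 0 \cdot 8\right) + 40 = \left(0 + 0 + 10 + 0\right) + 40 = 10 + 40 = 50$)
$\frac{1}{s{\left(p{\left(u \right)} \right)}} = \frac{1}{50}$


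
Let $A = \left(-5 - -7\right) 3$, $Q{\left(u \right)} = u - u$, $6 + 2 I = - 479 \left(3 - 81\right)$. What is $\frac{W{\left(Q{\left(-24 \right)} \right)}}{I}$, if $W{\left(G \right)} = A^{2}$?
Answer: $\frac{6}{3113} \approx 0.0019274$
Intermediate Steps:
$I = 18678$ ($I = -3 + \frac{\left(-479\right) \left(3 - 81\right)}{2} = -3 + \frac{\left(-479\right) \left(-78\right)}{2} = -3 + \frac{1}{2} \cdot 37362 = -3 + 18681 = 18678$)
$Q{\left(u \right)} = 0$
$A = 6$ ($A = \left(-5 + 7\right) 3 = 2 \cdot 3 = 6$)
$W{\left(G \right)} = 36$ ($W{\left(G \right)} = 6^{2} = 36$)
$\frac{W{\left(Q{\left(-24 \right)} \right)}}{I} = \frac{36}{18678} = 36 \cdot \frac{1}{18678} = \frac{6}{3113}$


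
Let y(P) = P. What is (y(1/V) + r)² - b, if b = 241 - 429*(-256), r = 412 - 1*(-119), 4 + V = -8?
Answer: 24740281/144 ≈ 1.7181e+5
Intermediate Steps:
V = -12 (V = -4 - 8 = -12)
r = 531 (r = 412 + 119 = 531)
b = 110065 (b = 241 + 109824 = 110065)
(y(1/V) + r)² - b = (1/(-12) + 531)² - 1*110065 = (-1/12 + 531)² - 110065 = (6371/12)² - 110065 = 40589641/144 - 110065 = 24740281/144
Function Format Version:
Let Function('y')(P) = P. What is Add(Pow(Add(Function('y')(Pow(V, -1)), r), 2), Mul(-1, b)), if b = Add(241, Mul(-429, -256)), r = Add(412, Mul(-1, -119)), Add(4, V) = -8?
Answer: Rational(24740281, 144) ≈ 1.7181e+5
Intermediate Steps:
V = -12 (V = Add(-4, -8) = -12)
r = 531 (r = Add(412, 119) = 531)
b = 110065 (b = Add(241, 109824) = 110065)
Add(Pow(Add(Function('y')(Pow(V, -1)), r), 2), Mul(-1, b)) = Add(Pow(Add(Pow(-12, -1), 531), 2), Mul(-1, 110065)) = Add(Pow(Add(Rational(-1, 12), 531), 2), -110065) = Add(Pow(Rational(6371, 12), 2), -110065) = Add(Rational(40589641, 144), -110065) = Rational(24740281, 144)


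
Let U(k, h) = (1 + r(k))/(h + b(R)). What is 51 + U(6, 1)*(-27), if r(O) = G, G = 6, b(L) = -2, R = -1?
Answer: 240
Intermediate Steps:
r(O) = 6
U(k, h) = 7/(-2 + h) (U(k, h) = (1 + 6)/(h - 2) = 7/(-2 + h))
51 + U(6, 1)*(-27) = 51 + (7/(-2 + 1))*(-27) = 51 + (7/(-1))*(-27) = 51 + (7*(-1))*(-27) = 51 - 7*(-27) = 51 + 189 = 240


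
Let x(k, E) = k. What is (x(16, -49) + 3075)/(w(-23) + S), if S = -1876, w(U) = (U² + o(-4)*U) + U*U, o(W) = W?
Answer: -281/66 ≈ -4.2576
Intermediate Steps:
w(U) = -4*U + 2*U² (w(U) = (U² - 4*U) + U*U = (U² - 4*U) + U² = -4*U + 2*U²)
(x(16, -49) + 3075)/(w(-23) + S) = (16 + 3075)/(2*(-23)*(-2 - 23) - 1876) = 3091/(2*(-23)*(-25) - 1876) = 3091/(1150 - 1876) = 3091/(-726) = 3091*(-1/726) = -281/66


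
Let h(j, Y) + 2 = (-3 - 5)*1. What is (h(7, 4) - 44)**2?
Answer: 2916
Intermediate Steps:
h(j, Y) = -10 (h(j, Y) = -2 + (-3 - 5)*1 = -2 - 8*1 = -2 - 8 = -10)
(h(7, 4) - 44)**2 = (-10 - 44)**2 = (-54)**2 = 2916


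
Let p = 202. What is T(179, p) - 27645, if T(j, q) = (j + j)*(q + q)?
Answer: 116987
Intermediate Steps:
T(j, q) = 4*j*q (T(j, q) = (2*j)*(2*q) = 4*j*q)
T(179, p) - 27645 = 4*179*202 - 27645 = 144632 - 27645 = 116987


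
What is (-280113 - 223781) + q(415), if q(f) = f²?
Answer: -331669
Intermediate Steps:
(-280113 - 223781) + q(415) = (-280113 - 223781) + 415² = -503894 + 172225 = -331669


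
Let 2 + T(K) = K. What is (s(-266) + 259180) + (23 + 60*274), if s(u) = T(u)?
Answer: 275375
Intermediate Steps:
T(K) = -2 + K
s(u) = -2 + u
(s(-266) + 259180) + (23 + 60*274) = ((-2 - 266) + 259180) + (23 + 60*274) = (-268 + 259180) + (23 + 16440) = 258912 + 16463 = 275375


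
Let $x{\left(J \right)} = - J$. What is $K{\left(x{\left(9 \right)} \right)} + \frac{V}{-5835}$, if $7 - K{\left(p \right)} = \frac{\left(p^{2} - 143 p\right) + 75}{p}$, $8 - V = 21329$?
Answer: $\frac{997711}{5835} \approx 170.99$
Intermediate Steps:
$V = -21321$ ($V = 8 - 21329 = -21321$)
$K{\left(p \right)} = 7 - \frac{75 + p^{2} - 143 p}{p}$ ($K{\left(p \right)} = 7 - \frac{\left(p^{2} - 143 p\right) + 75}{p} = 7 - \frac{75 + p^{2} - 143 p}{p}$)
$K{\left(x{\left(9 \right)} \right)} + \frac{V}{-5835} = \left(150 - \left(-1\right) 9 - \frac{75}{\left(-1\right) 9}\right) - \frac{21321}{-5835} = \left(150 - -9 - \frac{75}{-9}\right) - - \frac{7107}{1945} = \left(150 + 9 - - \frac{25}{3}\right) + \frac{7107}{1945} = \left(150 + 9 + \frac{25}{3}\right) + \frac{7107}{1945} = \frac{502}{3} + \frac{7107}{1945} = \frac{997711}{5835}$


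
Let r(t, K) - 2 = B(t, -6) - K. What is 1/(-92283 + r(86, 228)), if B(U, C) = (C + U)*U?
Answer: -1/85629 ≈ -1.1678e-5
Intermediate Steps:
B(U, C) = U*(C + U)
r(t, K) = 2 - K + t*(-6 + t) (r(t, K) = 2 + (t*(-6 + t) - K) = 2 + (-K + t*(-6 + t)) = 2 - K + t*(-6 + t))
1/(-92283 + r(86, 228)) = 1/(-92283 + (2 - 1*228 + 86*(-6 + 86))) = 1/(-92283 + (2 - 228 + 86*80)) = 1/(-92283 + (2 - 228 + 6880)) = 1/(-92283 + 6654) = 1/(-85629) = -1/85629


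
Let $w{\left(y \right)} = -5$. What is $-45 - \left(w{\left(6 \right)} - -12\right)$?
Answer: $-52$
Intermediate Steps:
$-45 - \left(w{\left(6 \right)} - -12\right) = -45 - \left(-5 - -12\right) = -45 - \left(-5 + 12\right) = -45 - 7 = -52$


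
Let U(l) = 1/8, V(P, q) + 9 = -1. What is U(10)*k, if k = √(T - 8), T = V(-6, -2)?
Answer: 3*I*√2/8 ≈ 0.53033*I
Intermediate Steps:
V(P, q) = -10 (V(P, q) = -9 - 1 = -10)
U(l) = ⅛
T = -10
k = 3*I*√2 (k = √(-10 - 8) = √(-18) = 3*I*√2 ≈ 4.2426*I)
U(10)*k = (3*I*√2)/8 = 3*I*√2/8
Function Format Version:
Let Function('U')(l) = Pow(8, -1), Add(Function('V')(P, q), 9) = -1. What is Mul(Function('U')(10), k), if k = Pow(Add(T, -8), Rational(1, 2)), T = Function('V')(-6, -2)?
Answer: Mul(Rational(3, 8), I, Pow(2, Rational(1, 2))) ≈ Mul(0.53033, I)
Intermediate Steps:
Function('V')(P, q) = -10 (Function('V')(P, q) = Add(-9, -1) = -10)
Function('U')(l) = Rational(1, 8)
T = -10
k = Mul(3, I, Pow(2, Rational(1, 2))) (k = Pow(Add(-10, -8), Rational(1, 2)) = Pow(-18, Rational(1, 2)) = Mul(3, I, Pow(2, Rational(1, 2))) ≈ Mul(4.2426, I))
Mul(Function('U')(10), k) = Mul(Rational(1, 8), Mul(3, I, Pow(2, Rational(1, 2)))) = Mul(Rational(3, 8), I, Pow(2, Rational(1, 2)))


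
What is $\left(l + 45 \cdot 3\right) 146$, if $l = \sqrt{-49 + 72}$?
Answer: $19710 + 146 \sqrt{23} \approx 20410.0$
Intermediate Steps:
$l = \sqrt{23} \approx 4.7958$
$\left(l + 45 \cdot 3\right) 146 = \left(\sqrt{23} + 45 \cdot 3\right) 146 = \left(\sqrt{23} + 135\right) 146 = \left(135 + \sqrt{23}\right) 146 = 19710 + 146 \sqrt{23}$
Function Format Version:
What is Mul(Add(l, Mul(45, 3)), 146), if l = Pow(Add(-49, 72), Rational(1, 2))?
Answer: Add(19710, Mul(146, Pow(23, Rational(1, 2)))) ≈ 20410.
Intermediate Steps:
l = Pow(23, Rational(1, 2)) ≈ 4.7958
Mul(Add(l, Mul(45, 3)), 146) = Mul(Add(Pow(23, Rational(1, 2)), Mul(45, 3)), 146) = Mul(Add(Pow(23, Rational(1, 2)), 135), 146) = Mul(Add(135, Pow(23, Rational(1, 2))), 146) = Add(19710, Mul(146, Pow(23, Rational(1, 2))))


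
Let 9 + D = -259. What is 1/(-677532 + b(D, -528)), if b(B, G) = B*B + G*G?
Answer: -1/326924 ≈ -3.0588e-6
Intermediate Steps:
D = -268 (D = -9 - 259 = -268)
b(B, G) = B² + G²
1/(-677532 + b(D, -528)) = 1/(-677532 + ((-268)² + (-528)²)) = 1/(-677532 + (71824 + 278784)) = 1/(-677532 + 350608) = 1/(-326924) = -1/326924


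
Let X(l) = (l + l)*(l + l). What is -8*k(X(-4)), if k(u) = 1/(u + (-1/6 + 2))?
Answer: -48/395 ≈ -0.12152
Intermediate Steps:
X(l) = 4*l² (X(l) = (2*l)*(2*l) = 4*l²)
k(u) = 1/(11/6 + u) (k(u) = 1/(u + (-1*⅙ + 2)) = 1/(u + (-⅙ + 2)) = 1/(u + 11/6) = 1/(11/6 + u))
-8*k(X(-4)) = -48/(11 + 6*(4*(-4)²)) = -48/(11 + 6*(4*16)) = -48/(11 + 6*64) = -48/(11 + 384) = -48/395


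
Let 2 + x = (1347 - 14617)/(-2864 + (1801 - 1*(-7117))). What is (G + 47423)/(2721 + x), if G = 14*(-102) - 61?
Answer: 69521109/4111889 ≈ 16.907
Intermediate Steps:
G = -1489 (G = -1428 - 61 = -1489)
x = -12689/3027 (x = -2 + (1347 - 14617)/(-2864 + (1801 - 1*(-7117))) = -2 - 13270/(-2864 + (1801 + 7117)) = -2 - 13270/(-2864 + 8918) = -2 - 13270/6054 = -2 - 13270*1/6054 = -2 - 6635/3027 = -12689/3027 ≈ -4.1919)
(G + 47423)/(2721 + x) = (-1489 + 47423)/(2721 - 12689/3027) = 45934/(8223778/3027) = 45934*(3027/8223778) = 69521109/4111889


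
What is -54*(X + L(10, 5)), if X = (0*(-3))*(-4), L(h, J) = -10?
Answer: 540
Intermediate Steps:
X = 0 (X = 0*(-4) = 0)
-54*(X + L(10, 5)) = -54*(0 - 10) = -54*(-10) = 540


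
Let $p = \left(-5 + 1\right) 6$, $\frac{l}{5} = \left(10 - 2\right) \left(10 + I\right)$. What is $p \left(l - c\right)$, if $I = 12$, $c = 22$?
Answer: $-20592$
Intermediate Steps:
$l = 880$ ($l = 5 \left(10 - 2\right) \left(10 + 12\right) = 5 \cdot 8 \cdot 22 = 5 \cdot 176 = 880$)
$p = -24$ ($p = \left(-4\right) 6 = -24$)
$p \left(l - c\right) = - 24 \left(880 - 22\right) = \left(-24\right) 858 = -20592$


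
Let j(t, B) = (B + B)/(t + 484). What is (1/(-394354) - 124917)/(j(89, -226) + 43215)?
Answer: -28226850168687/9764892399022 ≈ -2.8906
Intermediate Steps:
j(t, B) = 2*B/(484 + t) (j(t, B) = (2*B)/(484 + t) = 2*B/(484 + t))
(1/(-394354) - 124917)/(j(89, -226) + 43215) = (1/(-394354) - 124917)/(2*(-226)/(484 + 89) + 43215) = (-1/394354 - 124917)/(2*(-226)/573 + 43215) = -49261518619/(394354*(2*(-226)*(1/573) + 43215)) = -49261518619/(394354*(-452/573 + 43215)) = -49261518619/(394354*24761743/573) = -49261518619/394354*573/24761743 = -28226850168687/9764892399022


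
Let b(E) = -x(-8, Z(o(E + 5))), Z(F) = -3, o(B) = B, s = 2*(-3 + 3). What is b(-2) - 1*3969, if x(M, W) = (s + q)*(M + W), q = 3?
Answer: -3936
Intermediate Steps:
s = 0 (s = 2*0 = 0)
x(M, W) = 3*M + 3*W (x(M, W) = (0 + 3)*(M + W) = 3*(M + W) = 3*M + 3*W)
b(E) = 33 (b(E) = -(3*(-8) + 3*(-3)) = -(-24 - 9) = -1*(-33) = 33)
b(-2) - 1*3969 = 33 - 1*3969 = 33 - 3969 = -3936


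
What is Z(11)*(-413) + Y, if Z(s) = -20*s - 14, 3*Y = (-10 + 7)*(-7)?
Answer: 96649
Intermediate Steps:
Y = 7 (Y = ((-10 + 7)*(-7))/3 = (-3*(-7))/3 = (⅓)*21 = 7)
Z(s) = -14 - 20*s
Z(11)*(-413) + Y = (-14 - 20*11)*(-413) + 7 = (-14 - 220)*(-413) + 7 = -234*(-413) + 7 = 96642 + 7 = 96649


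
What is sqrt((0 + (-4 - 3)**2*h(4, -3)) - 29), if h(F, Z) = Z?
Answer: 4*I*sqrt(11) ≈ 13.266*I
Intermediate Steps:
sqrt((0 + (-4 - 3)**2*h(4, -3)) - 29) = sqrt((0 + (-4 - 3)**2*(-3)) - 29) = sqrt((0 + (-7)**2*(-3)) - 29) = sqrt((0 + 49*(-3)) - 29) = sqrt((0 - 147) - 29) = sqrt(-147 - 29) = sqrt(-176) = 4*I*sqrt(11)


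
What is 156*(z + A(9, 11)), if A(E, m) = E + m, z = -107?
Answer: -13572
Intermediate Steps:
156*(z + A(9, 11)) = 156*(-107 + (9 + 11)) = 156*(-107 + 20) = 156*(-87) = -13572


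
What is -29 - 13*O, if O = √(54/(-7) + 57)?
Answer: -29 - 13*√2415/7 ≈ -120.26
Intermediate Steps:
O = √2415/7 (O = √(54*(-⅐) + 57) = √(-54/7 + 57) = √(345/7) = √2415/7 ≈ 7.0204)
-29 - 13*O = -29 - 13*√2415/7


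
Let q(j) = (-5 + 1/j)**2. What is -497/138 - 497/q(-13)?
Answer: -2292661/100188 ≈ -22.884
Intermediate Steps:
-497/138 - 497/q(-13) = -497/138 - 497*169/(-1 + 5*(-13))**2 = -497/(1/(1/138)) - 497*169/(-1 - 65)**2 = -497/138 - 497/((1/169)*(-66)**2) = -497*1/138 - 497/((1/169)*4356) = -497/138 - 497/4356/169 = -497/138 - 497*169/4356 = -497/138 - 83993/4356 = -2292661/100188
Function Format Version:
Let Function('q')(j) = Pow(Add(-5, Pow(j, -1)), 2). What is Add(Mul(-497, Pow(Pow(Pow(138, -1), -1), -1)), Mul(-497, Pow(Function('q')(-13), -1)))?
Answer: Rational(-2292661, 100188) ≈ -22.884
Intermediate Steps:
Add(Mul(-497, Pow(Pow(Pow(138, -1), -1), -1)), Mul(-497, Pow(Function('q')(-13), -1))) = Add(Mul(-497, Pow(Pow(Pow(138, -1), -1), -1)), Mul(-497, Pow(Mul(Pow(-13, -2), Pow(Add(-1, Mul(5, -13)), 2)), -1))) = Add(Mul(-497, Pow(Pow(Rational(1, 138), -1), -1)), Mul(-497, Pow(Mul(Rational(1, 169), Pow(Add(-1, -65), 2)), -1))) = Add(Mul(-497, Pow(138, -1)), Mul(-497, Pow(Mul(Rational(1, 169), Pow(-66, 2)), -1))) = Add(Mul(-497, Rational(1, 138)), Mul(-497, Pow(Mul(Rational(1, 169), 4356), -1))) = Add(Rational(-497, 138), Mul(-497, Pow(Rational(4356, 169), -1))) = Add(Rational(-497, 138), Mul(-497, Rational(169, 4356))) = Add(Rational(-497, 138), Rational(-83993, 4356)) = Rational(-2292661, 100188)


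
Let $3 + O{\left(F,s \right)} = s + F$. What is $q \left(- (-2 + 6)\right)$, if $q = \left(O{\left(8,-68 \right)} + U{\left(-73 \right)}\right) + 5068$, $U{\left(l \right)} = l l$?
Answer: $-41336$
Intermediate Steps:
$O{\left(F,s \right)} = -3 + F + s$ ($O{\left(F,s \right)} = -3 + \left(s + F\right) = -3 + \left(F + s\right) = -3 + F + s$)
$U{\left(l \right)} = l^{2}$
$q = 10334$ ($q = \left(\left(-3 + 8 - 68\right) + \left(-73\right)^{2}\right) + 5068 = \left(-63 + 5329\right) + 5068 = 5266 + 5068 = 10334$)
$q \left(- (-2 + 6)\right) = 10334 \left(- (-2 + 6)\right) = 10334 \left(\left(-1\right) 4\right) = 10334 \left(-4\right) = -41336$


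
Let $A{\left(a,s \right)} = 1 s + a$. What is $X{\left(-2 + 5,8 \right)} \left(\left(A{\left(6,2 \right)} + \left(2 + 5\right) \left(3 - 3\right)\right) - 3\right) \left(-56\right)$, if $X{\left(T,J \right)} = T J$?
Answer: $-6720$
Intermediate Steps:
$A{\left(a,s \right)} = a + s$ ($A{\left(a,s \right)} = s + a = a + s$)
$X{\left(T,J \right)} = J T$
$X{\left(-2 + 5,8 \right)} \left(\left(A{\left(6,2 \right)} + \left(2 + 5\right) \left(3 - 3\right)\right) - 3\right) \left(-56\right) = 8 \left(-2 + 5\right) \left(\left(\left(6 + 2\right) + \left(2 + 5\right) \left(3 - 3\right)\right) - 3\right) \left(-56\right) = 8 \cdot 3 \left(\left(8 + 7 \cdot 0\right) - 3\right) \left(-56\right) = 24 \left(\left(8 + 0\right) - 3\right) \left(-56\right) = 24 \left(8 - 3\right) \left(-56\right) = 24 \cdot 5 \left(-56\right) = 120 \left(-56\right) = -6720$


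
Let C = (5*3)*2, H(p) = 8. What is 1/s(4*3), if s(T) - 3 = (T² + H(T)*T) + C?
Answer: 1/273 ≈ 0.0036630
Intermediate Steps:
C = 30 (C = 15*2 = 30)
s(T) = 33 + T² + 8*T (s(T) = 3 + ((T² + 8*T) + 30) = 3 + (30 + T² + 8*T) = 33 + T² + 8*T)
1/s(4*3) = 1/(33 + (4*3)² + 8*(4*3)) = 1/(33 + 12² + 8*12) = 1/(33 + 144 + 96) = 1/273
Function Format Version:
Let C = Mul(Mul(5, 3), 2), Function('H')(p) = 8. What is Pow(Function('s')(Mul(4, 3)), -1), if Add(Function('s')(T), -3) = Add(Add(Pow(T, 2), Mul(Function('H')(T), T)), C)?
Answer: Rational(1, 273) ≈ 0.0036630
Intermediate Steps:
C = 30 (C = Mul(15, 2) = 30)
Function('s')(T) = Add(33, Pow(T, 2), Mul(8, T)) (Function('s')(T) = Add(3, Add(Add(Pow(T, 2), Mul(8, T)), 30)) = Add(3, Add(30, Pow(T, 2), Mul(8, T))) = Add(33, Pow(T, 2), Mul(8, T)))
Pow(Function('s')(Mul(4, 3)), -1) = Pow(Add(33, Pow(Mul(4, 3), 2), Mul(8, Mul(4, 3))), -1) = Pow(Add(33, Pow(12, 2), Mul(8, 12)), -1) = Pow(Add(33, 144, 96), -1) = Pow(273, -1) = Rational(1, 273)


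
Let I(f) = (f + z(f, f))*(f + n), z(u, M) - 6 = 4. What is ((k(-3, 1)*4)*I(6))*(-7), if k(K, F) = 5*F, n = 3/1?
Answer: -20160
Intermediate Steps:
z(u, M) = 10 (z(u, M) = 6 + 4 = 10)
n = 3 (n = 3*1 = 3)
I(f) = (3 + f)*(10 + f) (I(f) = (f + 10)*(f + 3) = (10 + f)*(3 + f) = (3 + f)*(10 + f))
((k(-3, 1)*4)*I(6))*(-7) = (((5*1)*4)*(30 + 6² + 13*6))*(-7) = ((5*4)*(30 + 36 + 78))*(-7) = (20*144)*(-7) = 2880*(-7) = -20160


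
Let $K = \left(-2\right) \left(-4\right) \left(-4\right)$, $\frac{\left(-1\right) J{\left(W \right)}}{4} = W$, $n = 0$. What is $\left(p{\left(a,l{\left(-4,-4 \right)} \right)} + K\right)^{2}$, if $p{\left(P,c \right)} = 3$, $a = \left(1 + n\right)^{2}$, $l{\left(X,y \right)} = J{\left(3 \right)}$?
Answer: $841$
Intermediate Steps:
$J{\left(W \right)} = - 4 W$
$l{\left(X,y \right)} = -12$ ($l{\left(X,y \right)} = \left(-4\right) 3 = -12$)
$a = 1$ ($a = \left(1 + 0\right)^{2} = 1^{2} = 1$)
$K = -32$ ($K = 8 \left(-4\right) = -32$)
$\left(p{\left(a,l{\left(-4,-4 \right)} \right)} + K\right)^{2} = \left(3 - 32\right)^{2} = \left(-29\right)^{2} = 841$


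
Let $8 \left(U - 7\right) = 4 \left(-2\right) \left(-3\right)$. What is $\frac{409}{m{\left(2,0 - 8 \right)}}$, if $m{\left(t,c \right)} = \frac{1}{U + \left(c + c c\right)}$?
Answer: $26994$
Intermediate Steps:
$U = 10$ ($U = 7 + \frac{4 \left(-2\right) \left(-3\right)}{8} = 7 + \frac{\left(-8\right) \left(-3\right)}{8} = 7 + \frac{1}{8} \cdot 24 = 7 + 3 = 10$)
$m{\left(t,c \right)} = \frac{1}{10 + c + c^{2}}$ ($m{\left(t,c \right)} = \frac{1}{10 + \left(c + c c\right)} = \frac{1}{10 + \left(c + c^{2}\right)} = \frac{1}{10 + c + c^{2}}$)
$\frac{409}{m{\left(2,0 - 8 \right)}} = \frac{409}{\frac{1}{10 + \left(0 - 8\right) + \left(0 - 8\right)^{2}}} = \frac{409}{\frac{1}{10 - 8 + \left(-8\right)^{2}}} = \frac{409}{\frac{1}{10 - 8 + 64}} = \frac{409}{\frac{1}{66}} = 409 \frac{1}{\frac{1}{66}} = 409 \cdot 66 = 26994$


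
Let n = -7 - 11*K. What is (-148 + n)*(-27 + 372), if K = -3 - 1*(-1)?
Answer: -45885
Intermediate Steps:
K = -2 (K = -3 + 1 = -2)
n = 15 (n = -7 - 11*(-2) = -7 + 22 = 15)
(-148 + n)*(-27 + 372) = (-148 + 15)*(-27 + 372) = -133*345 = -45885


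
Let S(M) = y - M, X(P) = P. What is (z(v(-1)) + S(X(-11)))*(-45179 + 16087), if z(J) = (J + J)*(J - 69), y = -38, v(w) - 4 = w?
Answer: 12305916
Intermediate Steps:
v(w) = 4 + w
z(J) = 2*J*(-69 + J) (z(J) = (2*J)*(-69 + J) = 2*J*(-69 + J))
S(M) = -38 - M
(z(v(-1)) + S(X(-11)))*(-45179 + 16087) = (2*(4 - 1)*(-69 + (4 - 1)) + (-38 - 1*(-11)))*(-45179 + 16087) = (2*3*(-69 + 3) + (-38 + 11))*(-29092) = (2*3*(-66) - 27)*(-29092) = (-396 - 27)*(-29092) = -423*(-29092) = 12305916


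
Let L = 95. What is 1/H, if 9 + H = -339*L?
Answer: -1/32214 ≈ -3.1042e-5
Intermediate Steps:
H = -32214 (H = -9 - 339*95 = -9 - 32205 = -32214)
1/H = 1/(-32214) = -1/32214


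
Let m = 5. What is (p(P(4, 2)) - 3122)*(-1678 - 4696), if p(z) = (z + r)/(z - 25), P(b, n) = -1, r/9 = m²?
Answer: 259409052/13 ≈ 1.9955e+7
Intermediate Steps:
r = 225 (r = 9*5² = 9*25 = 225)
p(z) = (225 + z)/(-25 + z) (p(z) = (z + 225)/(z - 25) = (225 + z)/(-25 + z))
(p(P(4, 2)) - 3122)*(-1678 - 4696) = ((225 - 1)/(-25 - 1) - 3122)*(-1678 - 4696) = (224/(-26) - 3122)*(-6374) = (-1/26*224 - 3122)*(-6374) = (-112/13 - 3122)*(-6374) = -40698/13*(-6374) = 259409052/13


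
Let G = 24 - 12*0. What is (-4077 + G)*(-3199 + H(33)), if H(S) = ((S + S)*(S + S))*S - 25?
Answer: -569543772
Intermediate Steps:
G = 24 (G = 24 + 0 = 24)
H(S) = -25 + 4*S³ (H(S) = ((2*S)*(2*S))*S - 25 = (4*S²)*S - 25 = 4*S³ - 25 = -25 + 4*S³)
(-4077 + G)*(-3199 + H(33)) = (-4077 + 24)*(-3199 + (-25 + 4*33³)) = -4053*(-3199 + (-25 + 4*35937)) = -4053*(-3199 + (-25 + 143748)) = -4053*(-3199 + 143723) = -4053*140524 = -569543772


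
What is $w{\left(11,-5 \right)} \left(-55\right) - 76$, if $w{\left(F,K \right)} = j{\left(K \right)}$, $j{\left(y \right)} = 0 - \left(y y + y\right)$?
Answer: $1024$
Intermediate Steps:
$j{\left(y \right)} = - y - y^{2}$ ($j{\left(y \right)} = 0 - \left(y^{2} + y\right) = 0 - \left(y + y^{2}\right) = - y - y^{2}$)
$w{\left(F,K \right)} = - K \left(1 + K\right)$
$w{\left(11,-5 \right)} \left(-55\right) - 76 = \left(-1\right) \left(-5\right) \left(1 - 5\right) \left(-55\right) - 76 = \left(-1\right) \left(-5\right) \left(-4\right) \left(-55\right) - 76 = \left(-20\right) \left(-55\right) - 76 = 1100 - 76 = 1024$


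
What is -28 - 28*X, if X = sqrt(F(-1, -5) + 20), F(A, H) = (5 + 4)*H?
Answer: -28 - 140*I ≈ -28.0 - 140.0*I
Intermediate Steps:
F(A, H) = 9*H
X = 5*I (X = sqrt(9*(-5) + 20) = sqrt(-45 + 20) = sqrt(-25) = 5*I ≈ 5.0*I)
-28 - 28*X = -28 - 140*I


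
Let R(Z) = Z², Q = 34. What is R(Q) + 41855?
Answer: 43011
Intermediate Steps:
R(Q) + 41855 = 34² + 41855 = 1156 + 41855 = 43011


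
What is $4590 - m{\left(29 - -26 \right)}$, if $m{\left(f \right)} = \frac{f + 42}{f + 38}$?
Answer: $\frac{426773}{93} \approx 4589.0$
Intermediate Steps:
$m{\left(f \right)} = \frac{42 + f}{38 + f}$
$4590 - m{\left(29 - -26 \right)} = 4590 - \frac{42 + \left(29 - -26\right)}{38 + \left(29 - -26\right)} = 4590 - \frac{42 + \left(29 + 26\right)}{38 + \left(29 + 26\right)} = 4590 - \frac{42 + 55}{38 + 55} = 4590 - \frac{1}{93} \cdot 97 = 4590 - \frac{97}{93} = \frac{426773}{93}$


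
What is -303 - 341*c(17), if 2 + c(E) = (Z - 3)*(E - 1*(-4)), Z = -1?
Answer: 29023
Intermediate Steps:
c(E) = -18 - 4*E (c(E) = -2 + (-1 - 3)*(E - 1*(-4)) = -2 - 4*(E + 4) = -2 - 4*(4 + E) = -2 + (-16 - 4*E) = -18 - 4*E)
-303 - 341*c(17) = -303 - 341*(-18 - 4*17) = -303 - 341*(-18 - 68) = -303 - 341*(-86) = -303 + 29326 = 29023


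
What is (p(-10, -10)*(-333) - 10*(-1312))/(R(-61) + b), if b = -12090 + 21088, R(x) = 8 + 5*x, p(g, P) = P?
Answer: 2350/1243 ≈ 1.8906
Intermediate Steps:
b = 8998
(p(-10, -10)*(-333) - 10*(-1312))/(R(-61) + b) = (-10*(-333) - 10*(-1312))/((8 + 5*(-61)) + 8998) = (3330 + 13120)/((8 - 305) + 8998) = 16450/(-297 + 8998) = 16450/8701 = 16450*(1/8701) = 2350/1243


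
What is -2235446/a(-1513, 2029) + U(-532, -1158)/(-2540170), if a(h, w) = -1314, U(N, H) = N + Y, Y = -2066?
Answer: 1419604069898/834445845 ≈ 1701.3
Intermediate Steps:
U(N, H) = -2066 + N (U(N, H) = N - 2066 = -2066 + N)
-2235446/a(-1513, 2029) + U(-532, -1158)/(-2540170) = -2235446/(-1314) + (-2066 - 532)/(-2540170) = -2235446*(-1/1314) - 2598*(-1/2540170) = 1117723/657 + 1299/1270085 = 1419604069898/834445845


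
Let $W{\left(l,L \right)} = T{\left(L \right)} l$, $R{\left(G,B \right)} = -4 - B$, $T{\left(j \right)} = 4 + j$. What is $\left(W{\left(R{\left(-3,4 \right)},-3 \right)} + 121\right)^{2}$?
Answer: $12769$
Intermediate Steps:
$W{\left(l,L \right)} = l \left(4 + L\right)$ ($W{\left(l,L \right)} = \left(4 + L\right) l = l \left(4 + L\right)$)
$\left(W{\left(R{\left(-3,4 \right)},-3 \right)} + 121\right)^{2} = \left(\left(-4 - 4\right) \left(4 - 3\right) + 121\right)^{2} = \left(\left(-4 - 4\right) 1 + 121\right)^{2} = \left(\left(-8\right) 1 + 121\right)^{2} = \left(-8 + 121\right)^{2} = 113^{2} = 12769$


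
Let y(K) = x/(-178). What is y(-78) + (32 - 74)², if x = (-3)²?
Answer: 313983/178 ≈ 1763.9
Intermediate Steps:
x = 9
y(K) = -9/178 (y(K) = 9/(-178) = 9*(-1/178) = -9/178)
y(-78) + (32 - 74)² = -9/178 + (32 - 74)² = -9/178 + (-42)² = -9/178 + 1764 = 313983/178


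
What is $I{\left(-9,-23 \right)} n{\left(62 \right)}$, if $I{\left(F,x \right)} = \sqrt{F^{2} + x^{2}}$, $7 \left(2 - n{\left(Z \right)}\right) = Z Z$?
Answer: $- \frac{3830 \sqrt{610}}{7} \approx -13513.0$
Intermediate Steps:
$n{\left(Z \right)} = 2 - \frac{Z^{2}}{7}$ ($n{\left(Z \right)} = 2 - \frac{Z Z}{7} = 2 - \frac{Z^{2}}{7}$)
$I{\left(-9,-23 \right)} n{\left(62 \right)} = \sqrt{\left(-9\right)^{2} + \left(-23\right)^{2}} \left(2 - \frac{62^{2}}{7}\right) = \sqrt{81 + 529} \left(2 - \frac{3844}{7}\right) = \sqrt{610} \left(2 - \frac{3844}{7}\right) = \sqrt{610} \left(- \frac{3830}{7}\right) = - \frac{3830 \sqrt{610}}{7}$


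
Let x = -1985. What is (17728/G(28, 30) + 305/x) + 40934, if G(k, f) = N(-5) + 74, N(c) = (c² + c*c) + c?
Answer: 1940875719/47243 ≈ 41083.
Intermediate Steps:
N(c) = c + 2*c² (N(c) = (c² + c²) + c = 2*c² + c = c + 2*c²)
G(k, f) = 119 (G(k, f) = -5*(1 + 2*(-5)) + 74 = -5*(1 - 10) + 74 = -5*(-9) + 74 = 45 + 74 = 119)
(17728/G(28, 30) + 305/x) + 40934 = (17728/119 + 305/(-1985)) + 40934 = (17728*(1/119) + 305*(-1/1985)) + 40934 = (17728/119 - 61/397) + 40934 = 7030757/47243 + 40934 = 1940875719/47243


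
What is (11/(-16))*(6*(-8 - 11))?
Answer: 627/8 ≈ 78.375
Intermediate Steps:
(11/(-16))*(6*(-8 - 11)) = (11*(-1/16))*(6*(-19)) = -11/16*(-114) = 627/8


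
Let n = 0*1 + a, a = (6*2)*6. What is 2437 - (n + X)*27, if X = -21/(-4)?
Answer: 1405/4 ≈ 351.25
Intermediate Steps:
a = 72 (a = 12*6 = 72)
X = 21/4 (X = -21*(-1/4) = 21/4 ≈ 5.2500)
n = 72 (n = 0*1 + 72 = 0 + 72 = 72)
2437 - (n + X)*27 = 2437 - (72 + 21/4)*27 = 2437 - 309*27/4 = 2437 - 1*8343/4 = 2437 - 8343/4 = 1405/4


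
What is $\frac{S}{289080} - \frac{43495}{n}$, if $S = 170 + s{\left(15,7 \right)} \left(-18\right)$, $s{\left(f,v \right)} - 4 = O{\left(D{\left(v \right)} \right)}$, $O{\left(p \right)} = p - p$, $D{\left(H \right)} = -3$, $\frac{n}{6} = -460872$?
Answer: $\frac{178396213}{11102406480} \approx 0.016068$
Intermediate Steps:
$n = -2765232$ ($n = 6 \left(-460872\right) = -2765232$)
$O{\left(p \right)} = 0$
$s{\left(f,v \right)} = 4$ ($s{\left(f,v \right)} = 4 + 0 = 4$)
$S = 98$ ($S = 170 + 4 \left(-18\right) = 170 - 72 = 98$)
$\frac{S}{289080} - \frac{43495}{n} = \frac{98}{289080} - \frac{43495}{-2765232} = 98 \cdot \frac{1}{289080} - - \frac{43495}{2765232} = \frac{49}{144540} + \frac{43495}{2765232} = \frac{178396213}{11102406480}$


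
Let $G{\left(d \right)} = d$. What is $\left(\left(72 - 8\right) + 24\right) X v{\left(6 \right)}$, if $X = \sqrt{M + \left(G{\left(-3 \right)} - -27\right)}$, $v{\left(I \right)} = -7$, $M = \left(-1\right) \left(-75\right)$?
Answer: $- 1848 \sqrt{11} \approx -6129.1$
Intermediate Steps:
$M = 75$
$X = 3 \sqrt{11}$ ($X = \sqrt{75 - -24} = \sqrt{75 + \left(-3 + 27\right)} = \sqrt{75 + 24} = \sqrt{99} = 3 \sqrt{11} \approx 9.9499$)
$\left(\left(72 - 8\right) + 24\right) X v{\left(6 \right)} = \left(\left(72 - 8\right) + 24\right) 3 \sqrt{11} \left(-7\right) = \left(64 + 24\right) 3 \sqrt{11} \left(-7\right) = 88 \cdot 3 \sqrt{11} \left(-7\right) = 264 \sqrt{11} \left(-7\right) = - 1848 \sqrt{11}$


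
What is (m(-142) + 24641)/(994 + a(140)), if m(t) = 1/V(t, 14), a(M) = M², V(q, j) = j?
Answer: 344975/288316 ≈ 1.1965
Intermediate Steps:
m(t) = 1/14
(m(-142) + 24641)/(994 + a(140)) = (1/14 + 24641)/(994 + 140²) = 344975/(14*(994 + 19600)) = (344975/14)/20594 = (344975/14)*(1/20594) = 344975/288316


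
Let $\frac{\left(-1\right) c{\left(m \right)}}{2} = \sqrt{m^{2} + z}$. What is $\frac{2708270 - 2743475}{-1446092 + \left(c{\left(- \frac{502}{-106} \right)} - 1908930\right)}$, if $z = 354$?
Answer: $\frac{55296826762265}{5269764814451668} - \frac{621955 \sqrt{1057387}}{5269764814451668} \approx 0.010493$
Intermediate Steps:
$c{\left(m \right)} = - 2 \sqrt{354 + m^{2}}$ ($c{\left(m \right)} = - 2 \sqrt{m^{2} + 354} = - 2 \sqrt{354 + m^{2}}$)
$\frac{2708270 - 2743475}{-1446092 + \left(c{\left(- \frac{502}{-106} \right)} - 1908930\right)} = \frac{2708270 - 2743475}{-1446092 - \left(1908930 + 2 \sqrt{354 + \left(- \frac{502}{-106}\right)^{2}}\right)} = - \frac{35205}{-1446092 - \left(1908930 + 2 \sqrt{354 + \left(\left(-502\right) \left(- \frac{1}{106}\right)\right)^{2}}\right)} = - \frac{35205}{-1446092 - \left(1908930 + 2 \sqrt{354 + \left(\frac{251}{53}\right)^{2}}\right)} = - \frac{35205}{-1446092 - \left(1908930 + 2 \sqrt{354 + \frac{63001}{2809}}\right)} = - \frac{35205}{-1446092 - \left(1908930 + 2 \sqrt{\frac{1057387}{2809}}\right)} = - \frac{35205}{-1446092 - \left(1908930 + 2 \frac{\sqrt{1057387}}{53}\right)} = - \frac{35205}{-1446092 - \left(1908930 + \frac{2 \sqrt{1057387}}{53}\right)} = - \frac{35205}{-3355022 - \frac{2 \sqrt{1057387}}{53}}$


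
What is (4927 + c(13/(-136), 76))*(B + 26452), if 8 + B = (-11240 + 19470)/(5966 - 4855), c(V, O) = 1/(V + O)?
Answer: 498231572799766/3822951 ≈ 1.3033e+8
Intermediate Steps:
c(V, O) = 1/(O + V)
B = -658/1111 (B = -8 + (-11240 + 19470)/(5966 - 4855) = -8 + 8230/1111 = -658/1111 ≈ -0.59226)
(4927 + c(13/(-136), 76))*(B + 26452) = (4927 + 1/(76 + 13/(-136)))*(-658/1111 + 26452) = (4927 + 1/(76 + 13*(-1/136)))*(29387514/1111) = (4927 + 1/(76 - 13/136))*(29387514/1111) = (4927 + 1/(10323/136))*(29387514/1111) = (4927 + 136/10323)*(29387514/1111) = (50861557/10323)*(29387514/1111) = 498231572799766/3822951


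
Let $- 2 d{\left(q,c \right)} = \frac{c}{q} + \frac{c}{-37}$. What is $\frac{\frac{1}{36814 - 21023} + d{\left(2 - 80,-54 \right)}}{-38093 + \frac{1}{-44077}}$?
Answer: $\frac{720338201671}{25505973852482604} \approx 2.8242 \cdot 10^{-5}$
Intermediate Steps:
$d{\left(q,c \right)} = \frac{c}{74} - \frac{c}{2 q}$ ($d{\left(q,c \right)} = - \frac{\frac{c}{q} + \frac{c}{-37}}{2} = - \frac{\frac{c}{q} + c \left(- \frac{1}{37}\right)}{2} = - \frac{\frac{c}{q} - \frac{c}{37}}{2} = - \frac{- \frac{c}{37} + \frac{c}{q}}{2} = \frac{c}{74} - \frac{c}{2 q}$)
$\frac{\frac{1}{36814 - 21023} + d{\left(2 - 80,-54 \right)}}{-38093 + \frac{1}{-44077}} = \frac{\frac{1}{36814 - 21023} + \frac{1}{74} \left(-54\right) \frac{1}{2 - 80} \left(-37 + \left(2 - 80\right)\right)}{-38093 + \frac{1}{-44077}} = \frac{\frac{1}{15791} + \frac{1}{74} \left(-54\right) \frac{1}{2 - 80} \left(-37 + \left(2 - 80\right)\right)}{-38093 - \frac{1}{44077}} = \frac{\frac{1}{15791} + \frac{1}{74} \left(-54\right) \frac{1}{-78} \left(-37 - 78\right)}{- \frac{1679025162}{44077}} = \left(\frac{1}{15791} + \frac{1}{74} \left(-54\right) \left(- \frac{1}{78}\right) \left(-115\right)\right) \left(- \frac{44077}{1679025162}\right) = \left(\frac{1}{15791} - \frac{1035}{962}\right) \left(- \frac{44077}{1679025162}\right) = \left(- \frac{16342723}{15190942}\right) \left(- \frac{44077}{1679025162}\right) = \frac{720338201671}{25505973852482604}$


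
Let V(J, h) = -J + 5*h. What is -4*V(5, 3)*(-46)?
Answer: 1840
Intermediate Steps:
-4*V(5, 3)*(-46) = -4*(-1*5 + 5*3)*(-46) = -4*(-5 + 15)*(-46) = -4*10*(-46) = -40*(-46) = 1840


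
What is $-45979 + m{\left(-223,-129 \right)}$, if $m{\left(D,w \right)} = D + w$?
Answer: $-46331$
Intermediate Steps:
$-45979 + m{\left(-223,-129 \right)} = -45979 - 352 = -46331$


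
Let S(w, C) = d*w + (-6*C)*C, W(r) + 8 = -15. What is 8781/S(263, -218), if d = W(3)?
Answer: -8781/291193 ≈ -0.030155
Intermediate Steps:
W(r) = -23 (W(r) = -8 - 15 = -23)
d = -23
S(w, C) = -23*w - 6*C² (S(w, C) = -23*w + (-6*C)*C = -23*w - 6*C²)
8781/S(263, -218) = 8781/(-23*263 - 6*(-218)²) = 8781/(-6049 - 6*47524) = 8781/(-6049 - 285144) = 8781/(-291193) = 8781*(-1/291193) = -8781/291193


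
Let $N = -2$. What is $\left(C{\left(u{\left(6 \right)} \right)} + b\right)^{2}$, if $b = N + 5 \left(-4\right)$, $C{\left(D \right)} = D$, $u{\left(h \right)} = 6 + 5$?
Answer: $121$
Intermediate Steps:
$u{\left(h \right)} = 11$
$b = -22$ ($b = -2 + 5 \left(-4\right) = -2 - 20 = -22$)
$\left(C{\left(u{\left(6 \right)} \right)} + b\right)^{2} = \left(11 - 22\right)^{2} = \left(-11\right)^{2} = 121$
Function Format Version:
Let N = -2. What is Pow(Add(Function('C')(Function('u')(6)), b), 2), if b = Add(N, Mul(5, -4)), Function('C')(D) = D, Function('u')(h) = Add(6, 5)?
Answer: 121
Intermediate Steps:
Function('u')(h) = 11
b = -22 (b = Add(-2, Mul(5, -4)) = Add(-2, -20) = -22)
Pow(Add(Function('C')(Function('u')(6)), b), 2) = Pow(Add(11, -22), 2) = Pow(-11, 2) = 121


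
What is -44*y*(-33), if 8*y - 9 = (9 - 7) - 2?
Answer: 3267/2 ≈ 1633.5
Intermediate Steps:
y = 9/8 (y = 9/8 + ((9 - 7) - 2)/8 = 9/8 + (2 - 2)/8 = 9/8 + (⅛)*0 = 9/8 + 0 = 9/8 ≈ 1.1250)
-44*y*(-33) = -44*9/8*(-33) = -99/2*(-33) = 3267/2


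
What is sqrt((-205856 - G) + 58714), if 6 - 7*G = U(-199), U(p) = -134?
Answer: I*sqrt(147162) ≈ 383.62*I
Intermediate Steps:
G = 20 (G = 6/7 - 1/7*(-134) = 6/7 + 134/7 = 20)
sqrt((-205856 - G) + 58714) = sqrt((-205856 - 1*20) + 58714) = sqrt((-205856 - 20) + 58714) = sqrt(-205876 + 58714) = sqrt(-147162) = I*sqrt(147162)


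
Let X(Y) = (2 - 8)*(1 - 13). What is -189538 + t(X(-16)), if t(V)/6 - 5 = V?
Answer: -189076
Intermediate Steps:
X(Y) = 72 (X(Y) = -6*(-12) = 72)
t(V) = 30 + 6*V
-189538 + t(X(-16)) = -189538 + (30 + 6*72) = -189538 + (30 + 432) = -189538 + 462 = -189076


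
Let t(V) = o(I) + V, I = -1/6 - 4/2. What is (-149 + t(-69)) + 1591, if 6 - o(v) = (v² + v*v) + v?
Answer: 12346/9 ≈ 1371.8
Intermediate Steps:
I = -13/6 (I = -1*⅙ - 4*½ = -⅙ - 2 = -13/6 ≈ -2.1667)
o(v) = 6 - v - 2*v² (o(v) = 6 - ((v² + v*v) + v) = 6 - ((v² + v²) + v) = 6 - (2*v² + v) = 6 - (v + 2*v²) = 6 + (-v - 2*v²) = 6 - v - 2*v²)
t(V) = -11/9 + V (t(V) = (6 - 1*(-13/6) - 2*(-13/6)²) + V = (6 + 13/6 - 2*169/36) + V = (6 + 13/6 - 169/18) + V = -11/9 + V)
(-149 + t(-69)) + 1591 = (-149 + (-11/9 - 69)) + 1591 = (-149 - 632/9) + 1591 = -1973/9 + 1591 = 12346/9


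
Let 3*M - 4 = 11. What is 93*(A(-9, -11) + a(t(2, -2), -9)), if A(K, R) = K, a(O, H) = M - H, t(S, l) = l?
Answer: 465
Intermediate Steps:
M = 5 (M = 4/3 + (1/3)*11 = 4/3 + 11/3 = 5)
a(O, H) = 5 - H
93*(A(-9, -11) + a(t(2, -2), -9)) = 93*(-9 + (5 - 1*(-9))) = 93*(-9 + (5 + 9)) = 93*(-9 + 14) = 93*5 = 465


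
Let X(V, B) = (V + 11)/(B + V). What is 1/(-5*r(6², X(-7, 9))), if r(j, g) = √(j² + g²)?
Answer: -√13/650 ≈ -0.0055470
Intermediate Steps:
X(V, B) = (11 + V)/(B + V)
r(j, g) = √(g² + j²)
1/(-5*r(6², X(-7, 9))) = 1/(-5*√(((11 - 7)/(9 - 7))² + (6²)²)) = 1/(-5*√((4/2)² + 36²)) = 1/(-5*√(((½)*4)² + 1296)) = 1/(-5*√(2² + 1296)) = 1/(-5*√(4 + 1296)) = 1/(-50*√13) = -√13/650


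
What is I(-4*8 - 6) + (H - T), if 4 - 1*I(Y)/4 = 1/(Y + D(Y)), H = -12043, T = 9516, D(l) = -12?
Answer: -538573/25 ≈ -21543.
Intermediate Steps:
I(Y) = 16 - 4/(-12 + Y) (I(Y) = 16 - 4/(Y - 12) = 16 - 4/(-12 + Y))
I(-4*8 - 6) + (H - T) = 4*(-49 + 4*(-4*8 - 6))/(-12 + (-4*8 - 6)) + (-12043 - 1*9516) = 4*(-49 + 4*(-32 - 6))/(-12 + (-32 - 6)) + (-12043 - 9516) = 4*(-49 + 4*(-38))/(-12 - 38) - 21559 = 4*(-49 - 152)/(-50) - 21559 = 4*(-1/50)*(-201) - 21559 = 402/25 - 21559 = -538573/25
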